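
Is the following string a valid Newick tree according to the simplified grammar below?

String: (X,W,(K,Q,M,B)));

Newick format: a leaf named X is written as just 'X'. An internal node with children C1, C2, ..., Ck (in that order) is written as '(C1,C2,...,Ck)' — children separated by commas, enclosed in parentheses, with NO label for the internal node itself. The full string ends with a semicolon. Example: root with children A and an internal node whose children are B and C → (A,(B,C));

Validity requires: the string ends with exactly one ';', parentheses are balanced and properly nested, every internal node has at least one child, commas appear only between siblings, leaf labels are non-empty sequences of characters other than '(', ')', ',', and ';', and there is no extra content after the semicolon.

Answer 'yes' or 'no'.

Answer: no

Derivation:
Input: (X,W,(K,Q,M,B)));
Paren balance: 2 '(' vs 3 ')' MISMATCH
Ends with single ';': True
Full parse: FAILS (extra content after tree at pos 15)
Valid: False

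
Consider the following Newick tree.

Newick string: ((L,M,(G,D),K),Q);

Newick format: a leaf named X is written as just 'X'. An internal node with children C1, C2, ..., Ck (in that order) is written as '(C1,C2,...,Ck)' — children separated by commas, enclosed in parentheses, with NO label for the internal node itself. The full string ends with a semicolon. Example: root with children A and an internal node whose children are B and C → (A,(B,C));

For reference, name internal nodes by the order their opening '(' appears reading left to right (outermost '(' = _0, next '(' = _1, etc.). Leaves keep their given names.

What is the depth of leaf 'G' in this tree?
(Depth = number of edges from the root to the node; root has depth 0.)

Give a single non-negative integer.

Newick: ((L,M,(G,D),K),Q);
Naming internals by '(' encounter order: outermost '(' = _0, next = _1, ...
Query node: G
Path from root: _0 -> _1 -> _2 -> G
Depth of G: 3 (number of edges from root)

Answer: 3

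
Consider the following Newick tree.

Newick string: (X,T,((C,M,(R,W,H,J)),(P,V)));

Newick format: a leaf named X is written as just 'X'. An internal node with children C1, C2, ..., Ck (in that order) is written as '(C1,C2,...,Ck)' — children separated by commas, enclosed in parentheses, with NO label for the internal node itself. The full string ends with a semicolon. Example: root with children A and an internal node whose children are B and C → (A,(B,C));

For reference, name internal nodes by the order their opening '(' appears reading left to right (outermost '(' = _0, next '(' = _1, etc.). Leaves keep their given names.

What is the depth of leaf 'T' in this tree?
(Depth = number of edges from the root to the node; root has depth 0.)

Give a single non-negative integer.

Newick: (X,T,((C,M,(R,W,H,J)),(P,V)));
Naming internals by '(' encounter order: outermost '(' = _0, next = _1, ...
Query node: T
Path from root: _0 -> T
Depth of T: 1 (number of edges from root)

Answer: 1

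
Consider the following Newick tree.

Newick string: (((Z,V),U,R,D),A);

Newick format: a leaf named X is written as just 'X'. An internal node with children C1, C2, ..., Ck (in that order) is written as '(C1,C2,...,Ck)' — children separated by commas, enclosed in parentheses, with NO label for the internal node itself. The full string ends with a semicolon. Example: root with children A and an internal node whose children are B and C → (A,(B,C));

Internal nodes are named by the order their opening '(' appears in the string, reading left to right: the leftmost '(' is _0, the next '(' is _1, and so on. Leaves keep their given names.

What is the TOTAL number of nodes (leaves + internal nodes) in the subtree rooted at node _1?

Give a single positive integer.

Newick: (((Z,V),U,R,D),A);
Locate _1: it is the '(' at position 1 (the 2nd '(' reading left to right).
Query: subtree rooted at _1
_1: subtree_size = 1 + 6
  _2: subtree_size = 1 + 2
    Z: subtree_size = 1 + 0
    V: subtree_size = 1 + 0
  U: subtree_size = 1 + 0
  R: subtree_size = 1 + 0
  D: subtree_size = 1 + 0
Total subtree size of _1: 7

Answer: 7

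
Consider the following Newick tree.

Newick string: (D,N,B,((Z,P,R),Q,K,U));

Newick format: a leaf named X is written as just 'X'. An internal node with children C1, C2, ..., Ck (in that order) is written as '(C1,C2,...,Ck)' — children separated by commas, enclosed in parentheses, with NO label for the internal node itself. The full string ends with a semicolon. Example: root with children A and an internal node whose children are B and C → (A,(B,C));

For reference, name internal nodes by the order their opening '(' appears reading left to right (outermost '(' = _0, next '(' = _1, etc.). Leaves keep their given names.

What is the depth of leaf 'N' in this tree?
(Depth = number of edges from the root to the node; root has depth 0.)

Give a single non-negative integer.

Answer: 1

Derivation:
Newick: (D,N,B,((Z,P,R),Q,K,U));
Naming internals by '(' encounter order: outermost '(' = _0, next = _1, ...
Query node: N
Path from root: _0 -> N
Depth of N: 1 (number of edges from root)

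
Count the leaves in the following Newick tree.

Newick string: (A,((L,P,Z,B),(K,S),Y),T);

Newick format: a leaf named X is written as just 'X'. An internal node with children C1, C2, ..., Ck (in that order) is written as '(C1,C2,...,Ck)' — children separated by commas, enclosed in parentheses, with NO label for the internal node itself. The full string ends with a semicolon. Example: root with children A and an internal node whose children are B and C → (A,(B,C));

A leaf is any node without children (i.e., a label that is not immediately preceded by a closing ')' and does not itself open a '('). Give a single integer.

Newick: (A,((L,P,Z,B),(K,S),Y),T);
Scan left-to-right; a leaf is any maximal label run not followed by '(':
  pos 1: leaf 'A' → count = 1
  pos 5: leaf 'L' → count = 2
  pos 7: leaf 'P' → count = 3
  pos 9: leaf 'Z' → count = 4
  pos 11: leaf 'B' → count = 5
  pos 15: leaf 'K' → count = 6
  pos 17: leaf 'S' → count = 7
  pos 20: leaf 'Y' → count = 8
  pos 23: leaf 'T' → count = 9
Total leaves: 9

Answer: 9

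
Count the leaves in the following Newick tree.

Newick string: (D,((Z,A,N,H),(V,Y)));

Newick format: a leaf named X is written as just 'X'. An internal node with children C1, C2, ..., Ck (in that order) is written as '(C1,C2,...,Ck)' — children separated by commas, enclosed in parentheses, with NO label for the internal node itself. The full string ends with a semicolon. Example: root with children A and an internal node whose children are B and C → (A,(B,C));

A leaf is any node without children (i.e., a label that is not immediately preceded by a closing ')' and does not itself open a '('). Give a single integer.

Newick: (D,((Z,A,N,H),(V,Y)));
Scan left-to-right; a leaf is any maximal label run not followed by '(':
  pos 1: leaf 'D' → count = 1
  pos 5: leaf 'Z' → count = 2
  pos 7: leaf 'A' → count = 3
  pos 9: leaf 'N' → count = 4
  pos 11: leaf 'H' → count = 5
  pos 15: leaf 'V' → count = 6
  pos 17: leaf 'Y' → count = 7
Total leaves: 7

Answer: 7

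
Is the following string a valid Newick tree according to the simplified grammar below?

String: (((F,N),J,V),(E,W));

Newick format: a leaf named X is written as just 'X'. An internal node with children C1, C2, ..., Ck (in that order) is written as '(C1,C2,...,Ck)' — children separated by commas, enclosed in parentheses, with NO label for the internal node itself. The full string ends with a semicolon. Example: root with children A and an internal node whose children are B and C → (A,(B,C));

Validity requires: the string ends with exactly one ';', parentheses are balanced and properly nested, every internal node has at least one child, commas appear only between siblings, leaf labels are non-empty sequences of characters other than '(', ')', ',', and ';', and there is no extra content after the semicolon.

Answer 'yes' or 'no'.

Input: (((F,N),J,V),(E,W));
Paren balance: 4 '(' vs 4 ')' OK
Ends with single ';': True
Full parse: OK
Valid: True

Answer: yes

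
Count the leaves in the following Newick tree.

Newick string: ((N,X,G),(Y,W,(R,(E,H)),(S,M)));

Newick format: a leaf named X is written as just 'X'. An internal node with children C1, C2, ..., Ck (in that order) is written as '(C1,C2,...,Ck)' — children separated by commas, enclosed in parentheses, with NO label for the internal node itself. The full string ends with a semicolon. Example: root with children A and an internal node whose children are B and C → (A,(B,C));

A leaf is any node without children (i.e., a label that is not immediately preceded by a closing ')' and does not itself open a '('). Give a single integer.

Newick: ((N,X,G),(Y,W,(R,(E,H)),(S,M)));
Scan left-to-right; a leaf is any maximal label run not followed by '(':
  pos 2: leaf 'N' → count = 1
  pos 4: leaf 'X' → count = 2
  pos 6: leaf 'G' → count = 3
  pos 10: leaf 'Y' → count = 4
  pos 12: leaf 'W' → count = 5
  pos 15: leaf 'R' → count = 6
  pos 18: leaf 'E' → count = 7
  pos 20: leaf 'H' → count = 8
  pos 25: leaf 'S' → count = 9
  pos 27: leaf 'M' → count = 10
Total leaves: 10

Answer: 10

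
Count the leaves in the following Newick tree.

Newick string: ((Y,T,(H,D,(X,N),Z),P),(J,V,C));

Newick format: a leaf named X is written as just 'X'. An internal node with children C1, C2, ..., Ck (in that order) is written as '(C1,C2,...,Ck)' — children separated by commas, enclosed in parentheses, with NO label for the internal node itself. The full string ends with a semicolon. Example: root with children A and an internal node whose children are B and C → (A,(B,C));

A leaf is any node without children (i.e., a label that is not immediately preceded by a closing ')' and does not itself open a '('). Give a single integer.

Newick: ((Y,T,(H,D,(X,N),Z),P),(J,V,C));
Scan left-to-right; a leaf is any maximal label run not followed by '(':
  pos 2: leaf 'Y' → count = 1
  pos 4: leaf 'T' → count = 2
  pos 7: leaf 'H' → count = 3
  pos 9: leaf 'D' → count = 4
  pos 12: leaf 'X' → count = 5
  pos 14: leaf 'N' → count = 6
  pos 17: leaf 'Z' → count = 7
  pos 20: leaf 'P' → count = 8
  pos 24: leaf 'J' → count = 9
  pos 26: leaf 'V' → count = 10
  pos 28: leaf 'C' → count = 11
Total leaves: 11

Answer: 11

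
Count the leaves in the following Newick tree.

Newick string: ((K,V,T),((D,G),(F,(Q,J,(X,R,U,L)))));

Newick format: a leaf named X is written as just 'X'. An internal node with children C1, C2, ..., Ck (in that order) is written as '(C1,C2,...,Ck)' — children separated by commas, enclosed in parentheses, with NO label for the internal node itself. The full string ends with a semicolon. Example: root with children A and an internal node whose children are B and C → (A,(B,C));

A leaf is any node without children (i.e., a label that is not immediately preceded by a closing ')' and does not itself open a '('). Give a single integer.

Answer: 12

Derivation:
Newick: ((K,V,T),((D,G),(F,(Q,J,(X,R,U,L)))));
Scan left-to-right; a leaf is any maximal label run not followed by '(':
  pos 2: leaf 'K' → count = 1
  pos 4: leaf 'V' → count = 2
  pos 6: leaf 'T' → count = 3
  pos 11: leaf 'D' → count = 4
  pos 13: leaf 'G' → count = 5
  pos 17: leaf 'F' → count = 6
  pos 20: leaf 'Q' → count = 7
  pos 22: leaf 'J' → count = 8
  pos 25: leaf 'X' → count = 9
  pos 27: leaf 'R' → count = 10
  pos 29: leaf 'U' → count = 11
  pos 31: leaf 'L' → count = 12
Total leaves: 12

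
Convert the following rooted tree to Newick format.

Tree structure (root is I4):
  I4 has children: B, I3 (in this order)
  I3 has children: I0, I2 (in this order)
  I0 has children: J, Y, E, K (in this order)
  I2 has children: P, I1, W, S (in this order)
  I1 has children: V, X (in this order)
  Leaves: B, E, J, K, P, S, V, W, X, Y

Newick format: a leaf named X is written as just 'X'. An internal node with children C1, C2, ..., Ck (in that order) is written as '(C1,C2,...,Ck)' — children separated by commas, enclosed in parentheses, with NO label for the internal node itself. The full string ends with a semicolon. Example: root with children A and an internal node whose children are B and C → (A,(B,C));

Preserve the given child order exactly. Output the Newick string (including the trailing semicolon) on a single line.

internal I4 with children ['B', 'I3']
  leaf 'B' → 'B'
  internal I3 with children ['I0', 'I2']
    internal I0 with children ['J', 'Y', 'E', 'K']
      leaf 'J' → 'J'
      leaf 'Y' → 'Y'
      leaf 'E' → 'E'
      leaf 'K' → 'K'
    → '(J,Y,E,K)'
    internal I2 with children ['P', 'I1', 'W', 'S']
      leaf 'P' → 'P'
      internal I1 with children ['V', 'X']
        leaf 'V' → 'V'
        leaf 'X' → 'X'
      → '(V,X)'
      leaf 'W' → 'W'
      leaf 'S' → 'S'
    → '(P,(V,X),W,S)'
  → '((J,Y,E,K),(P,(V,X),W,S))'
→ '(B,((J,Y,E,K),(P,(V,X),W,S)))'
Final: (B,((J,Y,E,K),(P,(V,X),W,S)));

Answer: (B,((J,Y,E,K),(P,(V,X),W,S)));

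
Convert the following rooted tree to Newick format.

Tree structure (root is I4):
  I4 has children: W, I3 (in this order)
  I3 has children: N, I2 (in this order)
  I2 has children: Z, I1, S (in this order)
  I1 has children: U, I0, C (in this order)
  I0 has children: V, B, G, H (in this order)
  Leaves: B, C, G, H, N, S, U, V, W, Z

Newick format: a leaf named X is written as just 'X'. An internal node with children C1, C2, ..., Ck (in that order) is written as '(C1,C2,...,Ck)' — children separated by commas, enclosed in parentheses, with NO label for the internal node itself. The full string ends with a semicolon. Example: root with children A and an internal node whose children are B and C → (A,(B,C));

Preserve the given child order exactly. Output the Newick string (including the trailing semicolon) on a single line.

Answer: (W,(N,(Z,(U,(V,B,G,H),C),S)));

Derivation:
internal I4 with children ['W', 'I3']
  leaf 'W' → 'W'
  internal I3 with children ['N', 'I2']
    leaf 'N' → 'N'
    internal I2 with children ['Z', 'I1', 'S']
      leaf 'Z' → 'Z'
      internal I1 with children ['U', 'I0', 'C']
        leaf 'U' → 'U'
        internal I0 with children ['V', 'B', 'G', 'H']
          leaf 'V' → 'V'
          leaf 'B' → 'B'
          leaf 'G' → 'G'
          leaf 'H' → 'H'
        → '(V,B,G,H)'
        leaf 'C' → 'C'
      → '(U,(V,B,G,H),C)'
      leaf 'S' → 'S'
    → '(Z,(U,(V,B,G,H),C),S)'
  → '(N,(Z,(U,(V,B,G,H),C),S))'
→ '(W,(N,(Z,(U,(V,B,G,H),C),S)))'
Final: (W,(N,(Z,(U,(V,B,G,H),C),S)));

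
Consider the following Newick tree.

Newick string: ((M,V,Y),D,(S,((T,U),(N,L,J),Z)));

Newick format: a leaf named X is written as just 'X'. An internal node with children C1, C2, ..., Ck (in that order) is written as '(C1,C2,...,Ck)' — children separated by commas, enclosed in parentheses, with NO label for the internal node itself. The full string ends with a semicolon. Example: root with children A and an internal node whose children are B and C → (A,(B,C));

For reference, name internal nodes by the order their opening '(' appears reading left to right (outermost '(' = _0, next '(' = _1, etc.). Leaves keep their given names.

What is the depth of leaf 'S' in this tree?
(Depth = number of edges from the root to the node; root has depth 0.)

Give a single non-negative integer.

Newick: ((M,V,Y),D,(S,((T,U),(N,L,J),Z)));
Naming internals by '(' encounter order: outermost '(' = _0, next = _1, ...
Query node: S
Path from root: _0 -> _2 -> S
Depth of S: 2 (number of edges from root)

Answer: 2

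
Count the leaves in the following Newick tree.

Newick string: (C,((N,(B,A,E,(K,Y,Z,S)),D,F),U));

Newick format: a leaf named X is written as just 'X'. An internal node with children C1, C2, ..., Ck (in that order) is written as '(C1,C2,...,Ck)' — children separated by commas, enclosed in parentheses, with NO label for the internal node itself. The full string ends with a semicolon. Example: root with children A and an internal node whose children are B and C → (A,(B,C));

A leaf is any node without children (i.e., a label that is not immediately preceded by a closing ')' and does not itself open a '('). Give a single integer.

Answer: 12

Derivation:
Newick: (C,((N,(B,A,E,(K,Y,Z,S)),D,F),U));
Scan left-to-right; a leaf is any maximal label run not followed by '(':
  pos 1: leaf 'C' → count = 1
  pos 5: leaf 'N' → count = 2
  pos 8: leaf 'B' → count = 3
  pos 10: leaf 'A' → count = 4
  pos 12: leaf 'E' → count = 5
  pos 15: leaf 'K' → count = 6
  pos 17: leaf 'Y' → count = 7
  pos 19: leaf 'Z' → count = 8
  pos 21: leaf 'S' → count = 9
  pos 25: leaf 'D' → count = 10
  pos 27: leaf 'F' → count = 11
  pos 30: leaf 'U' → count = 12
Total leaves: 12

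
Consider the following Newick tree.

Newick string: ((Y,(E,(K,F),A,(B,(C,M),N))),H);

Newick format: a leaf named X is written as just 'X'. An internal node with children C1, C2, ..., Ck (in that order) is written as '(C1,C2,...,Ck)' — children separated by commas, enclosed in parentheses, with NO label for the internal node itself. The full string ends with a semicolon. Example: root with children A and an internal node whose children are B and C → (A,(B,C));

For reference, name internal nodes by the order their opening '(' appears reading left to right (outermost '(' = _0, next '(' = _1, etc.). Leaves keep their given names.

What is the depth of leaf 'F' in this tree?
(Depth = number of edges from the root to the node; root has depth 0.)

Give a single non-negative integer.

Newick: ((Y,(E,(K,F),A,(B,(C,M),N))),H);
Naming internals by '(' encounter order: outermost '(' = _0, next = _1, ...
Query node: F
Path from root: _0 -> _1 -> _2 -> _3 -> F
Depth of F: 4 (number of edges from root)

Answer: 4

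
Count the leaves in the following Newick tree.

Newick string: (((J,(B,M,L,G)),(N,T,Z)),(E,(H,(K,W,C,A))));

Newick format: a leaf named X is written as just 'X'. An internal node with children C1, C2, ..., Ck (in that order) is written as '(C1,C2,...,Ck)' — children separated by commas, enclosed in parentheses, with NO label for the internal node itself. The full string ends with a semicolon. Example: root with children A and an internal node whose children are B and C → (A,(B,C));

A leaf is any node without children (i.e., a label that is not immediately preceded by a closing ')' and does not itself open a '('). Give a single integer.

Newick: (((J,(B,M,L,G)),(N,T,Z)),(E,(H,(K,W,C,A))));
Scan left-to-right; a leaf is any maximal label run not followed by '(':
  pos 3: leaf 'J' → count = 1
  pos 6: leaf 'B' → count = 2
  pos 8: leaf 'M' → count = 3
  pos 10: leaf 'L' → count = 4
  pos 12: leaf 'G' → count = 5
  pos 17: leaf 'N' → count = 6
  pos 19: leaf 'T' → count = 7
  pos 21: leaf 'Z' → count = 8
  pos 26: leaf 'E' → count = 9
  pos 29: leaf 'H' → count = 10
  pos 32: leaf 'K' → count = 11
  pos 34: leaf 'W' → count = 12
  pos 36: leaf 'C' → count = 13
  pos 38: leaf 'A' → count = 14
Total leaves: 14

Answer: 14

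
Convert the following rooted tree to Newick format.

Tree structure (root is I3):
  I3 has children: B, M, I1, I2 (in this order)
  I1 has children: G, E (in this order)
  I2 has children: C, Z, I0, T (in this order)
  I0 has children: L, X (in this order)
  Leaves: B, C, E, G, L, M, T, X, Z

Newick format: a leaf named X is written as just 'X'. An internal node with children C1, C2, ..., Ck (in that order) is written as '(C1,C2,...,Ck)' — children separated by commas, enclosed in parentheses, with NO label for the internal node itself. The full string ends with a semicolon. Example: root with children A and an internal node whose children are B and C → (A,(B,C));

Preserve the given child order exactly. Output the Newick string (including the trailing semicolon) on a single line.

Answer: (B,M,(G,E),(C,Z,(L,X),T));

Derivation:
internal I3 with children ['B', 'M', 'I1', 'I2']
  leaf 'B' → 'B'
  leaf 'M' → 'M'
  internal I1 with children ['G', 'E']
    leaf 'G' → 'G'
    leaf 'E' → 'E'
  → '(G,E)'
  internal I2 with children ['C', 'Z', 'I0', 'T']
    leaf 'C' → 'C'
    leaf 'Z' → 'Z'
    internal I0 with children ['L', 'X']
      leaf 'L' → 'L'
      leaf 'X' → 'X'
    → '(L,X)'
    leaf 'T' → 'T'
  → '(C,Z,(L,X),T)'
→ '(B,M,(G,E),(C,Z,(L,X),T))'
Final: (B,M,(G,E),(C,Z,(L,X),T));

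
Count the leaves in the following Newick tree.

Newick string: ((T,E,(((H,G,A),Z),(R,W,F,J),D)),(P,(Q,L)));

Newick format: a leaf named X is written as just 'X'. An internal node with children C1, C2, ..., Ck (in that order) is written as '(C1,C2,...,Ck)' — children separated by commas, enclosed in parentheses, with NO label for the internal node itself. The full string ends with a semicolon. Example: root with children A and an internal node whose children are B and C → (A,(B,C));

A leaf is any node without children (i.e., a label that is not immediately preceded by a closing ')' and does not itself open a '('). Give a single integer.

Newick: ((T,E,(((H,G,A),Z),(R,W,F,J),D)),(P,(Q,L)));
Scan left-to-right; a leaf is any maximal label run not followed by '(':
  pos 2: leaf 'T' → count = 1
  pos 4: leaf 'E' → count = 2
  pos 9: leaf 'H' → count = 3
  pos 11: leaf 'G' → count = 4
  pos 13: leaf 'A' → count = 5
  pos 16: leaf 'Z' → count = 6
  pos 20: leaf 'R' → count = 7
  pos 22: leaf 'W' → count = 8
  pos 24: leaf 'F' → count = 9
  pos 26: leaf 'J' → count = 10
  pos 29: leaf 'D' → count = 11
  pos 34: leaf 'P' → count = 12
  pos 37: leaf 'Q' → count = 13
  pos 39: leaf 'L' → count = 14
Total leaves: 14

Answer: 14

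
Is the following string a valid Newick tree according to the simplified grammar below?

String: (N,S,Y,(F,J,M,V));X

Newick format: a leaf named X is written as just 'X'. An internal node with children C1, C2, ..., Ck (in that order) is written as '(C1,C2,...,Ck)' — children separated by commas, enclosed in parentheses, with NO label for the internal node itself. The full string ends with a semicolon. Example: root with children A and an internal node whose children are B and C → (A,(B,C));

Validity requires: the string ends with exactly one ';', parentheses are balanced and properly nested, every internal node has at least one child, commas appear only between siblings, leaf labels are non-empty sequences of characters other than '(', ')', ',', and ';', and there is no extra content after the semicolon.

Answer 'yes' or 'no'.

Answer: no

Derivation:
Input: (N,S,Y,(F,J,M,V));X
Paren balance: 2 '(' vs 2 ')' OK
Ends with single ';': False
Full parse: FAILS (must end with ;)
Valid: False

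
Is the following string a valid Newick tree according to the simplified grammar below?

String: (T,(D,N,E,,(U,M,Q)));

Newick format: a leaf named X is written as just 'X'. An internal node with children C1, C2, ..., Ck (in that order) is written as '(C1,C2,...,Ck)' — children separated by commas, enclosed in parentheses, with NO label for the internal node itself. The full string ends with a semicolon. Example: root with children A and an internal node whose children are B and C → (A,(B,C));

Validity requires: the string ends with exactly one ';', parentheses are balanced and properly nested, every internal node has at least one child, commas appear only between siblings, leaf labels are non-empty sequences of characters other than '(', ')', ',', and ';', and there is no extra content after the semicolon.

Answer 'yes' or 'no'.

Answer: no

Derivation:
Input: (T,(D,N,E,,(U,M,Q)));
Paren balance: 3 '(' vs 3 ')' OK
Ends with single ';': True
Full parse: FAILS (empty leaf label at pos 10)
Valid: False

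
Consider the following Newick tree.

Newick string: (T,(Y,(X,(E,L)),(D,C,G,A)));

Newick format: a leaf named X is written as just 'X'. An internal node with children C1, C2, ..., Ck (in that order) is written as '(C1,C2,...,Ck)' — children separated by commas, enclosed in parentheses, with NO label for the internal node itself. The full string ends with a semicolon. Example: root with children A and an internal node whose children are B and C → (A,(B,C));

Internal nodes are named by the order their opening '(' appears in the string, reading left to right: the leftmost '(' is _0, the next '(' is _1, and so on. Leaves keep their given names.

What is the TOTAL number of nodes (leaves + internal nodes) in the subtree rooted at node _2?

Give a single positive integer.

Answer: 5

Derivation:
Newick: (T,(Y,(X,(E,L)),(D,C,G,A)));
Locate _2: it is the '(' at position 6 (the 3rd '(' reading left to right).
Query: subtree rooted at _2
_2: subtree_size = 1 + 4
  X: subtree_size = 1 + 0
  _3: subtree_size = 1 + 2
    E: subtree_size = 1 + 0
    L: subtree_size = 1 + 0
Total subtree size of _2: 5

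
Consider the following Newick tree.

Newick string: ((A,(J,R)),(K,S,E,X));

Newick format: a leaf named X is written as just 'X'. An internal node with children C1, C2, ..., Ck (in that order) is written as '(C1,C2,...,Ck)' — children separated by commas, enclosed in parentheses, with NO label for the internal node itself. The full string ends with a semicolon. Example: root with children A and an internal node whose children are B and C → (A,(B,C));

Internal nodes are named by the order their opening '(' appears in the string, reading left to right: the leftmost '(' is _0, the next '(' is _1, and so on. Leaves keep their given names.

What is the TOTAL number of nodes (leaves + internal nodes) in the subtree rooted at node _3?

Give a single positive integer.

Newick: ((A,(J,R)),(K,S,E,X));
Locate _3: it is the '(' at position 11 (the 4th '(' reading left to right).
Query: subtree rooted at _3
_3: subtree_size = 1 + 4
  K: subtree_size = 1 + 0
  S: subtree_size = 1 + 0
  E: subtree_size = 1 + 0
  X: subtree_size = 1 + 0
Total subtree size of _3: 5

Answer: 5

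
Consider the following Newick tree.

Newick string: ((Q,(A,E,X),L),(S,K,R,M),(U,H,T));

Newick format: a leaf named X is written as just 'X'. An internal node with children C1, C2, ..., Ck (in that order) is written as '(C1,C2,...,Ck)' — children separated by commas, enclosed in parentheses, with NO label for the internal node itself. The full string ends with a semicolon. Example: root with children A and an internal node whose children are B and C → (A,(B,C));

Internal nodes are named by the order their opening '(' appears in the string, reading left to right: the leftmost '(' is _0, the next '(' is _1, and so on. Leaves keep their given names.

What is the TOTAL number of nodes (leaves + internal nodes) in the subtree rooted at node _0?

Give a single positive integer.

Newick: ((Q,(A,E,X),L),(S,K,R,M),(U,H,T));
Locate _0: it is the '(' at position 0 (the 1st '(' reading left to right).
Query: subtree rooted at _0
_0: subtree_size = 1 + 16
  _1: subtree_size = 1 + 6
    Q: subtree_size = 1 + 0
    _2: subtree_size = 1 + 3
      A: subtree_size = 1 + 0
      E: subtree_size = 1 + 0
      X: subtree_size = 1 + 0
    L: subtree_size = 1 + 0
  _3: subtree_size = 1 + 4
    S: subtree_size = 1 + 0
    K: subtree_size = 1 + 0
    R: subtree_size = 1 + 0
    M: subtree_size = 1 + 0
  _4: subtree_size = 1 + 3
    U: subtree_size = 1 + 0
    H: subtree_size = 1 + 0
    T: subtree_size = 1 + 0
Total subtree size of _0: 17

Answer: 17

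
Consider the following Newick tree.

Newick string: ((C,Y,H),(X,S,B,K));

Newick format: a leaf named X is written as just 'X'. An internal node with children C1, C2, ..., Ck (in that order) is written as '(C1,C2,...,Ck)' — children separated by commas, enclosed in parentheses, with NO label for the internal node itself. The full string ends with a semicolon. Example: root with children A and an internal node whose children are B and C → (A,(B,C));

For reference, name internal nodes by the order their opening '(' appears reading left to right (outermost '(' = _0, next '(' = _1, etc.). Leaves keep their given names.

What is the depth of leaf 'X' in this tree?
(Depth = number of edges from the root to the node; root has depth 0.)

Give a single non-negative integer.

Newick: ((C,Y,H),(X,S,B,K));
Naming internals by '(' encounter order: outermost '(' = _0, next = _1, ...
Query node: X
Path from root: _0 -> _2 -> X
Depth of X: 2 (number of edges from root)

Answer: 2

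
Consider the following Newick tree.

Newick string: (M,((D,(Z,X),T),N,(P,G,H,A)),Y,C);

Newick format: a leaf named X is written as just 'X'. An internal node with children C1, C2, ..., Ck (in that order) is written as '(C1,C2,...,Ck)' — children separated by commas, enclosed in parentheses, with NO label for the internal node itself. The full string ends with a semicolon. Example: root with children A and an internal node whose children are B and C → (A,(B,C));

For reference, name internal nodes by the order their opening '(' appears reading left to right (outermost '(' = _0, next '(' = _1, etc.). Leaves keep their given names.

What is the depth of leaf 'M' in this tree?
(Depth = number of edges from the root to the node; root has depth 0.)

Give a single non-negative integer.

Answer: 1

Derivation:
Newick: (M,((D,(Z,X),T),N,(P,G,H,A)),Y,C);
Naming internals by '(' encounter order: outermost '(' = _0, next = _1, ...
Query node: M
Path from root: _0 -> M
Depth of M: 1 (number of edges from root)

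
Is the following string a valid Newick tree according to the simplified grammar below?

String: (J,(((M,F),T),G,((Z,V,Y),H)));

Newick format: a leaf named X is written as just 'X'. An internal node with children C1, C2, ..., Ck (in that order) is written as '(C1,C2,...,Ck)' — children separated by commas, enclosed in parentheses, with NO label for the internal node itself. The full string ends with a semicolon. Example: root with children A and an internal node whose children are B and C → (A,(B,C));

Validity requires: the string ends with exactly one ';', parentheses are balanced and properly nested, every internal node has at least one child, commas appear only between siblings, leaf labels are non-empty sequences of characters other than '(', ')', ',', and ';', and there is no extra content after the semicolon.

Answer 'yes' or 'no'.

Input: (J,(((M,F),T),G,((Z,V,Y),H)));
Paren balance: 6 '(' vs 6 ')' OK
Ends with single ';': True
Full parse: OK
Valid: True

Answer: yes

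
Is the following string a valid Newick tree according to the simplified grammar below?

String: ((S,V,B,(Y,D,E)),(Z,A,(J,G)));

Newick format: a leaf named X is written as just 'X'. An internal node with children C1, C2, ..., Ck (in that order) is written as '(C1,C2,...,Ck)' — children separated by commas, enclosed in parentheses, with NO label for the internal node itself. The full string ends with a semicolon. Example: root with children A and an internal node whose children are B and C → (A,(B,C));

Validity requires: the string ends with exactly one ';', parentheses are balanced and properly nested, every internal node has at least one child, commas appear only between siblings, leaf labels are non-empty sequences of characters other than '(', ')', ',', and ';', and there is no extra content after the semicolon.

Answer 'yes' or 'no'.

Input: ((S,V,B,(Y,D,E)),(Z,A,(J,G)));
Paren balance: 5 '(' vs 5 ')' OK
Ends with single ';': True
Full parse: OK
Valid: True

Answer: yes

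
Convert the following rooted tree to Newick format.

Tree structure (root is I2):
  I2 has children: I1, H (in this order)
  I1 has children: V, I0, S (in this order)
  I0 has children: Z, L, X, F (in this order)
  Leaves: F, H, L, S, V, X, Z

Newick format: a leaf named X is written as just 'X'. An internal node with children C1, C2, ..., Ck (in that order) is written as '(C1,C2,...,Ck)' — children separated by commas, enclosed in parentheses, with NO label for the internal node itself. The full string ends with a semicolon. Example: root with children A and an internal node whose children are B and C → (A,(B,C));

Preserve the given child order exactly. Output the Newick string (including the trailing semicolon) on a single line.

internal I2 with children ['I1', 'H']
  internal I1 with children ['V', 'I0', 'S']
    leaf 'V' → 'V'
    internal I0 with children ['Z', 'L', 'X', 'F']
      leaf 'Z' → 'Z'
      leaf 'L' → 'L'
      leaf 'X' → 'X'
      leaf 'F' → 'F'
    → '(Z,L,X,F)'
    leaf 'S' → 'S'
  → '(V,(Z,L,X,F),S)'
  leaf 'H' → 'H'
→ '((V,(Z,L,X,F),S),H)'
Final: ((V,(Z,L,X,F),S),H);

Answer: ((V,(Z,L,X,F),S),H);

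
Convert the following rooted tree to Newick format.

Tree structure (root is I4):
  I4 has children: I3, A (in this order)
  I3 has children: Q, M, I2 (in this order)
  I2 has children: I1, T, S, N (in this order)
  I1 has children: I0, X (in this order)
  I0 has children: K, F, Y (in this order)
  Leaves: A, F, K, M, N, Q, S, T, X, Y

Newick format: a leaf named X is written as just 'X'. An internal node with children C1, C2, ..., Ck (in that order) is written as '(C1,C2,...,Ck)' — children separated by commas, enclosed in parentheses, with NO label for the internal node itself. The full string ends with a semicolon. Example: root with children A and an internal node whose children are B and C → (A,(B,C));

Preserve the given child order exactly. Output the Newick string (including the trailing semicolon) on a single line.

Answer: ((Q,M,(((K,F,Y),X),T,S,N)),A);

Derivation:
internal I4 with children ['I3', 'A']
  internal I3 with children ['Q', 'M', 'I2']
    leaf 'Q' → 'Q'
    leaf 'M' → 'M'
    internal I2 with children ['I1', 'T', 'S', 'N']
      internal I1 with children ['I0', 'X']
        internal I0 with children ['K', 'F', 'Y']
          leaf 'K' → 'K'
          leaf 'F' → 'F'
          leaf 'Y' → 'Y'
        → '(K,F,Y)'
        leaf 'X' → 'X'
      → '((K,F,Y),X)'
      leaf 'T' → 'T'
      leaf 'S' → 'S'
      leaf 'N' → 'N'
    → '(((K,F,Y),X),T,S,N)'
  → '(Q,M,(((K,F,Y),X),T,S,N))'
  leaf 'A' → 'A'
→ '((Q,M,(((K,F,Y),X),T,S,N)),A)'
Final: ((Q,M,(((K,F,Y),X),T,S,N)),A);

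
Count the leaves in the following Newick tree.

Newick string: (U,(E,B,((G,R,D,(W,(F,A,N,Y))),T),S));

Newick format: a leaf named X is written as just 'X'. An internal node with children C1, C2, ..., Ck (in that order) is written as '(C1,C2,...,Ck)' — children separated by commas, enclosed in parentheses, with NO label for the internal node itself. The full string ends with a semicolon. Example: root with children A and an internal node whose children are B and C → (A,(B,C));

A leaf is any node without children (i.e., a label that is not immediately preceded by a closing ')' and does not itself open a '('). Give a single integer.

Newick: (U,(E,B,((G,R,D,(W,(F,A,N,Y))),T),S));
Scan left-to-right; a leaf is any maximal label run not followed by '(':
  pos 1: leaf 'U' → count = 1
  pos 4: leaf 'E' → count = 2
  pos 6: leaf 'B' → count = 3
  pos 10: leaf 'G' → count = 4
  pos 12: leaf 'R' → count = 5
  pos 14: leaf 'D' → count = 6
  pos 17: leaf 'W' → count = 7
  pos 20: leaf 'F' → count = 8
  pos 22: leaf 'A' → count = 9
  pos 24: leaf 'N' → count = 10
  pos 26: leaf 'Y' → count = 11
  pos 31: leaf 'T' → count = 12
  pos 34: leaf 'S' → count = 13
Total leaves: 13

Answer: 13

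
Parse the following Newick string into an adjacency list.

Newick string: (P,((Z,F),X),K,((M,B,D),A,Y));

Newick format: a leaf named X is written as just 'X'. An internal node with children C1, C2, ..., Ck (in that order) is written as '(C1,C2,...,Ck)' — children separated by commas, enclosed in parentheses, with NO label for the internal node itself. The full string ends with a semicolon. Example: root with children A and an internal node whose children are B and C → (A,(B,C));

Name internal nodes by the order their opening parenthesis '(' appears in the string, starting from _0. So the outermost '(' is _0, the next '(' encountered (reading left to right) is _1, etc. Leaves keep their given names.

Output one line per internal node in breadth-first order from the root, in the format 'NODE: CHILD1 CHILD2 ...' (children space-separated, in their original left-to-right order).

Input: (P,((Z,F),X),K,((M,B,D),A,Y));
Scanning left-to-right, naming '(' by encounter order:
  pos 0: '(' -> open internal node _0 (depth 1)
  pos 3: '(' -> open internal node _1 (depth 2)
  pos 4: '(' -> open internal node _2 (depth 3)
  pos 8: ')' -> close internal node _2 (now at depth 2)
  pos 11: ')' -> close internal node _1 (now at depth 1)
  pos 15: '(' -> open internal node _3 (depth 2)
  pos 16: '(' -> open internal node _4 (depth 3)
  pos 22: ')' -> close internal node _4 (now at depth 2)
  pos 27: ')' -> close internal node _3 (now at depth 1)
  pos 28: ')' -> close internal node _0 (now at depth 0)
Total internal nodes: 5
BFS adjacency from root:
  _0: P _1 K _3
  _1: _2 X
  _3: _4 A Y
  _2: Z F
  _4: M B D

Answer: _0: P _1 K _3
_1: _2 X
_3: _4 A Y
_2: Z F
_4: M B D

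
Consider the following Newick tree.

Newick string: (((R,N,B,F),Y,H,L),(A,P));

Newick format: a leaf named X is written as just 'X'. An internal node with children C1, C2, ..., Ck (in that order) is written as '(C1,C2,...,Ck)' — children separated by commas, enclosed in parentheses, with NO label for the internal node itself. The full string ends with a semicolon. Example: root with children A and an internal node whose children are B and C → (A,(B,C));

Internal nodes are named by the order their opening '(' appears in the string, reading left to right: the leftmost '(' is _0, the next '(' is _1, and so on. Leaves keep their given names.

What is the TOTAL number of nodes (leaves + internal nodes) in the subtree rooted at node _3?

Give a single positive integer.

Answer: 3

Derivation:
Newick: (((R,N,B,F),Y,H,L),(A,P));
Locate _3: it is the '(' at position 19 (the 4th '(' reading left to right).
Query: subtree rooted at _3
_3: subtree_size = 1 + 2
  A: subtree_size = 1 + 0
  P: subtree_size = 1 + 0
Total subtree size of _3: 3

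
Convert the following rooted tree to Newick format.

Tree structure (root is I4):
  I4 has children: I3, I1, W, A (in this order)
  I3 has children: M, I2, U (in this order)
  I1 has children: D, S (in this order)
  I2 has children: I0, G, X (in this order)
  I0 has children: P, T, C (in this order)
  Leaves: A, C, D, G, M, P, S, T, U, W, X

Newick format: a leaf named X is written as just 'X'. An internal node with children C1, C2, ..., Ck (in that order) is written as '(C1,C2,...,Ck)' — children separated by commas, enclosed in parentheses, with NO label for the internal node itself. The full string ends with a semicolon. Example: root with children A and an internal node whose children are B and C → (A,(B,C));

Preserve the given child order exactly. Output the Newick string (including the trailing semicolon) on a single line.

Answer: ((M,((P,T,C),G,X),U),(D,S),W,A);

Derivation:
internal I4 with children ['I3', 'I1', 'W', 'A']
  internal I3 with children ['M', 'I2', 'U']
    leaf 'M' → 'M'
    internal I2 with children ['I0', 'G', 'X']
      internal I0 with children ['P', 'T', 'C']
        leaf 'P' → 'P'
        leaf 'T' → 'T'
        leaf 'C' → 'C'
      → '(P,T,C)'
      leaf 'G' → 'G'
      leaf 'X' → 'X'
    → '((P,T,C),G,X)'
    leaf 'U' → 'U'
  → '(M,((P,T,C),G,X),U)'
  internal I1 with children ['D', 'S']
    leaf 'D' → 'D'
    leaf 'S' → 'S'
  → '(D,S)'
  leaf 'W' → 'W'
  leaf 'A' → 'A'
→ '((M,((P,T,C),G,X),U),(D,S),W,A)'
Final: ((M,((P,T,C),G,X),U),(D,S),W,A);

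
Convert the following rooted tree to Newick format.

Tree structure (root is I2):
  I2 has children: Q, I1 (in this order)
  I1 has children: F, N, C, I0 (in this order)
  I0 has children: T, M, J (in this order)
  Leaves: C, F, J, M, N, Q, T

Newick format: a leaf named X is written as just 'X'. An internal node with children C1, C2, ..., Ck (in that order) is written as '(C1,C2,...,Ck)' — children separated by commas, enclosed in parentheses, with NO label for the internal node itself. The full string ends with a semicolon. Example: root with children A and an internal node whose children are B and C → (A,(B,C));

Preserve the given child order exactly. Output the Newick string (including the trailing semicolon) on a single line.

Answer: (Q,(F,N,C,(T,M,J)));

Derivation:
internal I2 with children ['Q', 'I1']
  leaf 'Q' → 'Q'
  internal I1 with children ['F', 'N', 'C', 'I0']
    leaf 'F' → 'F'
    leaf 'N' → 'N'
    leaf 'C' → 'C'
    internal I0 with children ['T', 'M', 'J']
      leaf 'T' → 'T'
      leaf 'M' → 'M'
      leaf 'J' → 'J'
    → '(T,M,J)'
  → '(F,N,C,(T,M,J))'
→ '(Q,(F,N,C,(T,M,J)))'
Final: (Q,(F,N,C,(T,M,J)));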